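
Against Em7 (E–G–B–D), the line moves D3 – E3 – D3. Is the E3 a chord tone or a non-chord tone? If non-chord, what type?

E minor seventh chord contains E, G, B, D; E is the root, so it is a chord tone.

Chord tone (the root of E minor seventh chord).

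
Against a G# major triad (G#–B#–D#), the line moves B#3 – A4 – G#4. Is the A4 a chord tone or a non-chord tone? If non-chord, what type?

Non-chord tone — an appoggiatura.

The harmony at that moment is G# major triad (G#, B#, D#); A4 is not a chord tone.
It is approached by leap up from B#3 and left by step down to G#4.
Leap in, step out — an appoggiatura.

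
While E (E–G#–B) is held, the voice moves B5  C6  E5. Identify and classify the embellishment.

The harmony at that moment is E major triad (E, G#, B); C6 is not a chord tone.
It is approached by step up from B5 and left by leap down to E5.
Step in, leap out — an escape tone.

C6 is an escape tone.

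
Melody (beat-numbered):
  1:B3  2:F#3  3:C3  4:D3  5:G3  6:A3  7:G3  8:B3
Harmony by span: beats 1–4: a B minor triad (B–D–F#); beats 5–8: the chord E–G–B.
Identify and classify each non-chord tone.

The harmony at that moment is B minor triad (B, D, F#); C3 is not a chord tone.
It is approached by leap down from F#3 and left by step up to D3.
Leap in, step out — an appoggiatura.
The harmony at that moment is E minor triad (E, G, B); A3 is not a chord tone.
It is approached by step up from G3 and left by step down to G3.
Step away and step back to the same note — a neighbor tone (upper neighbor).

C3 (beat 3) — appoggiatura; A3 (beat 6) — neighbor tone.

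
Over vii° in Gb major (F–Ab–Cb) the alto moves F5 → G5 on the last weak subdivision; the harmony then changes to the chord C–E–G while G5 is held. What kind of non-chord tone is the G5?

The harmony at that moment is F diminished triad (F, Ab, Cb); G5 is not a chord tone.
It is approached by step up from F5 and then sustained as the same pitch into the next harmony.
Arriving early and becoming a chord tone when the harmony changes — an anticipation.

G5 is an anticipation.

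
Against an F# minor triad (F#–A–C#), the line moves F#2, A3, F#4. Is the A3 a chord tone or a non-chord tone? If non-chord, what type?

Chord tone (the third of F# minor triad).

F# minor triad contains F#, A, C#; A is the third, so it is a chord tone.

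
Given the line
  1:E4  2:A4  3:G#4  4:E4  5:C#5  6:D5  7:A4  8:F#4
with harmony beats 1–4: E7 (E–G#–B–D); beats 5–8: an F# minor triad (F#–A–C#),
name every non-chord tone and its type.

The harmony at that moment is E dominant seventh chord (E, G#, B, D); A4 is not a chord tone.
It is approached by leap up from E4 and left by step down to G#4.
Leap in, step out — an appoggiatura.
The harmony at that moment is F# minor triad (F#, A, C#); D5 is not a chord tone.
It is approached by step up from C#5 and left by leap down to A4.
Step in, leap out — an escape tone.

A4 (beat 2) — appoggiatura; D5 (beat 6) — escape tone.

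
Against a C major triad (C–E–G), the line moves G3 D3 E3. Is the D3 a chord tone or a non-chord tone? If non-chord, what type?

The harmony at that moment is C major triad (C, E, G); D3 is not a chord tone.
It is approached by leap down from G3 and left by step up to E3.
Leap in, step out — an appoggiatura.

Non-chord tone — an appoggiatura.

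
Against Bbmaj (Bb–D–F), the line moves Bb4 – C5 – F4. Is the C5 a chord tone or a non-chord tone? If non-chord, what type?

The harmony at that moment is Bb major triad (Bb, D, F); C5 is not a chord tone.
It is approached by step up from Bb4 and left by leap down to F4.
Step in, leap out — an escape tone.

Non-chord tone — an escape tone.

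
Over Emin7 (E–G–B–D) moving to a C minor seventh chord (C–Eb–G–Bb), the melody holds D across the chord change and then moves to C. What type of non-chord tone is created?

D is a suspension.

The harmony at that moment is C minor seventh chord (C, Eb, G, Bb); D is not a chord tone.
It is held over (the same pitch as the preceding D) and left by step down to C.
Held over from the previous chord and resolving down by step — a suspension.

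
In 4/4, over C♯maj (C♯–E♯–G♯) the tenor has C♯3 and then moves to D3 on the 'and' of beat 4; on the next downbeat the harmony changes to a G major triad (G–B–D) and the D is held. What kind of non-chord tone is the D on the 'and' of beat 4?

The harmony at that moment is C♯ major triad (C♯, E♯, G♯); D3 is not a chord tone.
It is approached by step up from C♯3 and then sustained as the same pitch into the next harmony.
Arriving early and becoming a chord tone when the harmony changes — an anticipation.

Anticipation.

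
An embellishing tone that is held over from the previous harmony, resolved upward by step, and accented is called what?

Retardation.

Approach: by preparation — the pitch is first a chord tone, then held (tied or repeated) while the harmony changes under it. Departure: up by step. Metric position: strong.
A prepared dissonance that resolves upward by step — a retardation. (The same figure resolving downward would be a suspension.)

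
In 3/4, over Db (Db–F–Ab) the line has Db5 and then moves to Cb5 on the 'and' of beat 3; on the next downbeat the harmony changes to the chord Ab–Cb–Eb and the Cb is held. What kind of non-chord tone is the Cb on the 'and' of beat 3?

Anticipation.

The harmony at that moment is Db major triad (Db, F, Ab); Cb5 is not a chord tone.
It is approached by step down from Db5 and then sustained as the same pitch into the next harmony.
Arriving early and becoming a chord tone when the harmony changes — an anticipation.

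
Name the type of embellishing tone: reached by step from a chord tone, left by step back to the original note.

Neighbor tone.

Approach: by step. Departure: by step in the opposite direction, back to the starting pitch.
Stepwise on both sides but reversing to return to the same chord tone — a neighbor tone. (Had it continued onward in the same direction it would be a passing tone instead.)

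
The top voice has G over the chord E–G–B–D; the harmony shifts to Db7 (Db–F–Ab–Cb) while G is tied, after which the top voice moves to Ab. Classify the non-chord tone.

G is a retardation.

The harmony at that moment is Db dominant seventh chord (Db, F, Ab, Cb); G is not a chord tone.
It is held over (the same pitch as the preceding G) and left by step up to Ab.
Held over from the previous chord and resolving up by step — a retardation.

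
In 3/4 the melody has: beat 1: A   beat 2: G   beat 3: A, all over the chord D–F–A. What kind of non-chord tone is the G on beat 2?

The harmony at that moment is D minor triad (D, F, A); G is not a chord tone.
It is approached by step down from A and left by step up to A.
Step away and step back to the same note — a neighbor tone (lower neighbor).

Lower neighbor tone.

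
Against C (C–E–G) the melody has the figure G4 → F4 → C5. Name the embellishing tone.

The harmony at that moment is C major triad (C, E, G); F4 is not a chord tone.
It is approached by step down from G4 and left by leap up to C5.
Step in, leap out — an escape tone.

F4 is an escape tone.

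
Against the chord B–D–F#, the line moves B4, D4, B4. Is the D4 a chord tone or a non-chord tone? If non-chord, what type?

Chord tone (the third of B minor triad).

B minor triad contains B, D, F#; D is the third, so it is a chord tone.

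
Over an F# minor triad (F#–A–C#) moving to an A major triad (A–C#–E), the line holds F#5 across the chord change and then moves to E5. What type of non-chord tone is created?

F#5 is a suspension.

The harmony at that moment is A major triad (A, C#, E); F#5 is not a chord tone.
It is held over (the same pitch as the preceding F#5) and left by step down to E5.
Held over from the previous chord and resolving down by step — a suspension.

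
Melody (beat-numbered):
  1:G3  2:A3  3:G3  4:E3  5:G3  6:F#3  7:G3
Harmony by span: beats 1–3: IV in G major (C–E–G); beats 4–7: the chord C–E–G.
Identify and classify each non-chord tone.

The harmony at that moment is C major triad (C, E, G); A3 is not a chord tone.
It is approached by step up from G3 and left by step down to G3.
Step away and step back to the same note — a neighbor tone (upper neighbor).
The harmony at that moment is C major triad (C, E, G); F#3 is not a chord tone.
It is approached by step down from G3 and left by step up to G3.
Step away and step back to the same note — a neighbor tone (lower neighbor).

A3 (beat 2) — neighbor tone; F#3 (beat 6) — neighbor tone.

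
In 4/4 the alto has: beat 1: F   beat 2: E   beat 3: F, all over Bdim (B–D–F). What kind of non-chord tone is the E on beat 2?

The harmony at that moment is B diminished triad (B, D, F); E is not a chord tone.
It is approached by step down from F and left by step up to F.
Step away and step back to the same note — a neighbor tone (lower neighbor).

Lower neighbor tone.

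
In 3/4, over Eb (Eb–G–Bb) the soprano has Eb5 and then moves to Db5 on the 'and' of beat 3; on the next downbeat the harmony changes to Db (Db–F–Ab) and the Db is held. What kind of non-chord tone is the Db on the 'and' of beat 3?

The harmony at that moment is Eb major triad (Eb, G, Bb); Db5 is not a chord tone.
It is approached by step down from Eb5 and then sustained as the same pitch into the next harmony.
Arriving early and becoming a chord tone when the harmony changes — an anticipation.

Anticipation.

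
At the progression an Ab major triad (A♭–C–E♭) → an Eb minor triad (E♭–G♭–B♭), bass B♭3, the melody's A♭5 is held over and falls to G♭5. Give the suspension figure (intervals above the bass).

7–6 suspension.

At the second chord the bass is B♭3. The suspended A♭5 lies a seventh above the bass; after resolving down by step to G♭5, the interval above the bass becomes a sixth.
Suspension figures are named by those two intervals: 7–6.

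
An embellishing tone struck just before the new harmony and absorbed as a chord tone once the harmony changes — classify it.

Anticipation.

Approach: ahead of the chord change (typically by step), so it is dissonant against the current harmony. Departure: none — the same pitch is restated or held and is a chord tone of the new harmony.
Dissonant first, consonant once the harmony catches up: the note simply arrives early — an anticipation. (The reverse timing, consonant first and dissonant after the change, would be a suspension or retardation.)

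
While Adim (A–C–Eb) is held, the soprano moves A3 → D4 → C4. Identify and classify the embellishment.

D4 is an appoggiatura.

The harmony at that moment is A diminished triad (A, C, Eb); D4 is not a chord tone.
It is approached by leap up from A3 and left by step down to C4.
Leap in, step out — an appoggiatura.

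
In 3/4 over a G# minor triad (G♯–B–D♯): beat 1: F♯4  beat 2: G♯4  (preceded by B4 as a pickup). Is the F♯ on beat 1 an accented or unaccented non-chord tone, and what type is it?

Accented appoggiatura.

The harmony at that moment is G♯ minor triad (G♯, B, D♯); F♯4 is not a chord tone.
It is approached by leap down from B4 and left by step up to G♯4.
Leap in, step out — an appoggiatura.
It falls on the downbeat, so it is accented.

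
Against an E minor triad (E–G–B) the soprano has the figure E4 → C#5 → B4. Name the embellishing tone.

The harmony at that moment is E minor triad (E, G, B); C#5 is not a chord tone.
It is approached by leap up from E4 and left by step down to B4.
Leap in, step out — an appoggiatura.

C#5 is an appoggiatura.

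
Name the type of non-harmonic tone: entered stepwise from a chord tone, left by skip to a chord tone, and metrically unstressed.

Escape tone.

Approach: by step. Departure: by leap. Metric position: weak.
Step in, leap out, from a weak position — an escape tone (échappée). (It is the mirror image of the appoggiatura, which leaps in and steps out on a strong beat.)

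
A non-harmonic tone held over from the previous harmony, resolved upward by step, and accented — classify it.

Retardation.

Approach: by preparation — the pitch is first a chord tone, then held (tied or repeated) while the harmony changes under it. Departure: up by step. Metric position: strong.
A prepared dissonance that resolves upward by step — a retardation. (The same figure resolving downward would be a suspension.)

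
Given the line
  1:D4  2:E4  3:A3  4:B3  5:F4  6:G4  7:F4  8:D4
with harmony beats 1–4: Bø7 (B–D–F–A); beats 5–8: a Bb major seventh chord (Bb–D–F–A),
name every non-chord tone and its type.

E4 (beat 2) — escape tone; G4 (beat 6) — neighbor tone.

The harmony at that moment is B half-diminished seventh chord (B, D, F, A); E4 is not a chord tone.
It is approached by step up from D4 and left by leap down to A3.
Step in, leap out — an escape tone.
The harmony at that moment is Bb major seventh chord (Bb, D, F, A); G4 is not a chord tone.
It is approached by step up from F4 and left by step down to F4.
Step away and step back to the same note — a neighbor tone (upper neighbor).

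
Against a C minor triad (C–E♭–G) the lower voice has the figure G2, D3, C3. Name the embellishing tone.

D3 is an appoggiatura.

The harmony at that moment is C minor triad (C, E♭, G); D3 is not a chord tone.
It is approached by leap up from G2 and left by step down to C3.
Leap in, step out — an appoggiatura.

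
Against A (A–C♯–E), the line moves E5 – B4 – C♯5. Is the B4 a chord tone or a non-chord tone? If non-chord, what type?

Non-chord tone — an appoggiatura.

The harmony at that moment is A major triad (A, C♯, E); B4 is not a chord tone.
It is approached by leap down from E5 and left by step up to C♯5.
Leap in, step out — an appoggiatura.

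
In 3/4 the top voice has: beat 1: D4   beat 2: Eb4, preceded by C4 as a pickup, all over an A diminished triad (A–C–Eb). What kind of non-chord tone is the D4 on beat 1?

The harmony at that moment is A diminished triad (A, C, Eb); D4 is not a chord tone.
It is approached by step up from C4 and left by step up to Eb4.
Step in, step out in the same direction — a passing tone.

Passing tone.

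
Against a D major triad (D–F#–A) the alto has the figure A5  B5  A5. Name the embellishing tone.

B5 is a neighbor tone.

The harmony at that moment is D major triad (D, F#, A); B5 is not a chord tone.
It is approached by step up from A5 and left by step down to A5.
Step away and step back to the same note — a neighbor tone (upper neighbor).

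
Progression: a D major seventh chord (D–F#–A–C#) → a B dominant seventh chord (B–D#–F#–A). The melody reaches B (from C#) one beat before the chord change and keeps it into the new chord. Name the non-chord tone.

The harmony at that moment is D major seventh chord (D, F#, A, C#); B is not a chord tone.
It is approached by step down from C# and then sustained as the same pitch into the next harmony.
Arriving early and becoming a chord tone when the harmony changes — an anticipation.

B is an anticipation.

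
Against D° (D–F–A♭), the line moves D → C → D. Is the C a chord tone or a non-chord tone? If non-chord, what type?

The harmony at that moment is D diminished triad (D, F, A♭); C is not a chord tone.
It is approached by step down from D and left by step up to D.
Step away and step back to the same note — a neighbor tone (lower neighbor).

Non-chord tone — a neighbor tone.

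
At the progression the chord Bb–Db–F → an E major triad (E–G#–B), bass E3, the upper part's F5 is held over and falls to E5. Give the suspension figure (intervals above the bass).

At the second chord the bass is E3. The suspended F5 lies a ninth above the bass; after resolving down by step to E5, the interval above the bass becomes an octave.
Suspension figures are named by those two intervals: 9–8.

9–8 suspension.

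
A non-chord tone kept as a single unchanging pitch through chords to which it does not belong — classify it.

Pedal tone.

Approach: none. Departure: none — a single pitch is sustained while the chords change around it, passing through harmonies that do not contain it.
No melodic motion at all; the dissonance is created entirely by the moving harmonies against the stationary note — a pedal tone (pedal point).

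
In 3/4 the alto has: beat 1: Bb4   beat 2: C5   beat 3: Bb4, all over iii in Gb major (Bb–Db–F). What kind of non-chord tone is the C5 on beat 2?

The harmony at that moment is Bb minor triad (Bb, Db, F); C5 is not a chord tone.
It is approached by step up from Bb4 and left by step down to Bb4.
Step away and step back to the same note — a neighbor tone (upper neighbor).

Upper neighbor tone.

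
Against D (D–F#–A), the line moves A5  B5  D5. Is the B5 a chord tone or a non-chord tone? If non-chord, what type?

Non-chord tone — an escape tone.

The harmony at that moment is D major triad (D, F#, A); B5 is not a chord tone.
It is approached by step up from A5 and left by leap down to D5.
Step in, leap out — an escape tone.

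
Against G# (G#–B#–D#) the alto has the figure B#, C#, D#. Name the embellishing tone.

The harmony at that moment is G# major triad (G#, B#, D#); C# is not a chord tone.
It is approached by step up from B# and left by step up to D#.
Step in, step out in the same direction — a passing tone.

C# is a passing tone.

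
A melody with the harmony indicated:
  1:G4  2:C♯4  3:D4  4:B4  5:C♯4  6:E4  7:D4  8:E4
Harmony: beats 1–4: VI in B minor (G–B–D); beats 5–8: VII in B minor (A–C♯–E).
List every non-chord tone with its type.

The harmony at that moment is G major triad (G, B, D); C♯4 is not a chord tone.
It is approached by leap down from G4 and left by step up to D4.
Leap in, step out — an appoggiatura.
The harmony at that moment is A major triad (A, C♯, E); D4 is not a chord tone.
It is approached by step down from E4 and left by step up to E4.
Step away and step back to the same note — a neighbor tone (lower neighbor).

C♯4 (beat 2) — appoggiatura; D4 (beat 7) — neighbor tone.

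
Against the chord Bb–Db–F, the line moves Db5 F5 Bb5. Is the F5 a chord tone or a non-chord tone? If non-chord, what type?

Chord tone (the fifth of Bb minor triad).

Bb minor triad contains Bb, Db, F; F is the fifth, so it is a chord tone.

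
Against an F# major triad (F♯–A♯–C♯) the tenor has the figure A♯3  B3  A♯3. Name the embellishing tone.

The harmony at that moment is F♯ major triad (F♯, A♯, C♯); B3 is not a chord tone.
It is approached by step up from A♯3 and left by step down to A♯3.
Step away and step back to the same note — a neighbor tone (upper neighbor).

B3 is a neighbor tone.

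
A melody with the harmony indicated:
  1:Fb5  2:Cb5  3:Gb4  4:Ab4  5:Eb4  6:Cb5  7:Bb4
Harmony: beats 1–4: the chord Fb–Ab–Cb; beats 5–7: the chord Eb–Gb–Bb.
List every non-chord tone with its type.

The harmony at that moment is Fb major triad (Fb, Ab, Cb); Gb4 is not a chord tone.
It is approached by leap down from Cb5 and left by step up to Ab4.
Leap in, step out — an appoggiatura.
The harmony at that moment is Eb minor triad (Eb, Gb, Bb); Cb5 is not a chord tone.
It is approached by leap up from Eb4 and left by step down to Bb4.
Leap in, step out — an appoggiatura.

Gb4 (beat 3) — appoggiatura; Cb5 (beat 6) — appoggiatura.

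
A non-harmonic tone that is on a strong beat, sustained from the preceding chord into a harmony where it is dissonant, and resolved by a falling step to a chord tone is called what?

Approach: by preparation — the pitch is first a chord tone, then held (tied or repeated) while the harmony changes under it. Departure: down by step. Metric position: strong.
A prepared dissonance that resolves downward by step — a suspension. (The same figure resolving upward would be a retardation.)

Suspension.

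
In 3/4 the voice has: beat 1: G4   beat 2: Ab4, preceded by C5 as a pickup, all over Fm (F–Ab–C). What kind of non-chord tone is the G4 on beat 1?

The harmony at that moment is F minor triad (F, Ab, C); G4 is not a chord tone.
It is approached by leap down from C5 and left by step up to Ab4.
Leap in, step out, metrically accented — an appoggiatura.

Appoggiatura.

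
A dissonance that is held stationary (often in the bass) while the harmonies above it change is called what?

Pedal tone.

Approach: none. Departure: none — a single pitch is sustained while the chords change around it, passing through harmonies that do not contain it.
No melodic motion at all; the dissonance is created entirely by the moving harmonies against the stationary note — a pedal tone (pedal point).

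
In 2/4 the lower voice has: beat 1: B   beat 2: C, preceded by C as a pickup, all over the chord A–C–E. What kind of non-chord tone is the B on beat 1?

The harmony at that moment is A minor triad (A, C, E); B is not a chord tone.
It is approached by step down from C and left by step up to C.
Step away and step back to the same note — a neighbor tone (lower neighbor).

Lower neighbor tone.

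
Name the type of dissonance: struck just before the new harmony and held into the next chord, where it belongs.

Approach: ahead of the chord change (typically by step), so it is dissonant against the current harmony. Departure: none — the same pitch is restated or held and is a chord tone of the new harmony.
Dissonant first, consonant once the harmony catches up: the note simply arrives early — an anticipation. (The reverse timing, consonant first and dissonant after the change, would be a suspension or retardation.)

Anticipation.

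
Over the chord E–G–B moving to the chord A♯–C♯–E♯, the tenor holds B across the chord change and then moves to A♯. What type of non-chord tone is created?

The harmony at that moment is A♯ minor triad (A♯, C♯, E♯); B is not a chord tone.
It is held over (the same pitch as the preceding B) and left by step down to A♯.
Held over from the previous chord and resolving down by step — a suspension.

B is a suspension.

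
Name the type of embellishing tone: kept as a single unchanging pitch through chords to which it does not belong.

Approach: none. Departure: none — a single pitch is sustained while the chords change around it, passing through harmonies that do not contain it.
No melodic motion at all; the dissonance is created entirely by the moving harmonies against the stationary note — a pedal tone (pedal point).

Pedal tone.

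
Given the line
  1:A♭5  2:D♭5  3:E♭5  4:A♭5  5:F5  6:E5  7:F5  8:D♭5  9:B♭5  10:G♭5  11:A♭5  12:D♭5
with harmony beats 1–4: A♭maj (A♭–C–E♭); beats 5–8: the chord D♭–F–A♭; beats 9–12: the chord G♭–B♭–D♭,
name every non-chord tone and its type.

The harmony at that moment is A♭ major triad (A♭, C, E♭); D♭5 is not a chord tone.
It is approached by leap down from A♭5 and left by step up to E♭5.
Leap in, step out — an appoggiatura.
The harmony at that moment is D♭ major triad (D♭, F, A♭); E5 is not a chord tone.
It is approached by step down from F5 and left by step up to F5.
Step away and step back to the same note — a neighbor tone (lower neighbor).
The harmony at that moment is G♭ major triad (G♭, B♭, D♭); A♭5 is not a chord tone.
It is approached by step up from G♭5 and left by leap down to D♭5.
Step in, leap out — an escape tone.

D♭5 (beat 2) — appoggiatura; E5 (beat 6) — neighbor tone; A♭5 (beat 11) — escape tone.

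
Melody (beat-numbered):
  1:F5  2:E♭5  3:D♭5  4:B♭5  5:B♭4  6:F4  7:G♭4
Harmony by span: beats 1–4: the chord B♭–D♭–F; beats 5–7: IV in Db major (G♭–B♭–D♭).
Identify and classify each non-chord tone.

E♭5 (beat 2) — passing tone; F4 (beat 6) — appoggiatura.

The harmony at that moment is B♭ minor triad (B♭, D♭, F); E♭5 is not a chord tone.
It is approached by step down from F5 and left by step down to D♭5.
Step in, step out in the same direction — a passing tone.
The harmony at that moment is G♭ major triad (G♭, B♭, D♭); F4 is not a chord tone.
It is approached by leap down from B♭4 and left by step up to G♭4.
Leap in, step out — an appoggiatura.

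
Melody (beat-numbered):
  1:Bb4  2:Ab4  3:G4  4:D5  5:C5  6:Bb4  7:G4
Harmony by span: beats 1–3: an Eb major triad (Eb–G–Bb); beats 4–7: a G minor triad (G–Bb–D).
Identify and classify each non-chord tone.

Ab4 (beat 2) — passing tone; C5 (beat 5) — passing tone.

The harmony at that moment is Eb major triad (Eb, G, Bb); Ab4 is not a chord tone.
It is approached by step down from Bb4 and left by step down to G4.
Step in, step out in the same direction — a passing tone.
The harmony at that moment is G minor triad (G, Bb, D); C5 is not a chord tone.
It is approached by step down from D5 and left by step down to Bb4.
Step in, step out in the same direction — a passing tone.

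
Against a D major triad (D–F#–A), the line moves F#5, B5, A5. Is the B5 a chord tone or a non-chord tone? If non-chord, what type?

The harmony at that moment is D major triad (D, F#, A); B5 is not a chord tone.
It is approached by leap up from F#5 and left by step down to A5.
Leap in, step out — an appoggiatura.

Non-chord tone — an appoggiatura.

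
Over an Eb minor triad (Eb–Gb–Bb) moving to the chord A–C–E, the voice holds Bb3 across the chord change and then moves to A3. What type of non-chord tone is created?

The harmony at that moment is A minor triad (A, C, E); Bb3 is not a chord tone.
It is held over (the same pitch as the preceding Bb3) and left by step down to A3.
Held over from the previous chord and resolving down by step — a suspension.

Bb3 is a suspension.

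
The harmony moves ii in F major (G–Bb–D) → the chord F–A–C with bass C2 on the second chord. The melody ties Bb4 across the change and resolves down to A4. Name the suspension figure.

At the second chord the bass is C2. The suspended Bb4 lies a seventh above the bass; after resolving down by step to A4, the interval above the bass becomes a sixth.
Suspension figures are named by those two intervals: 7–6.

7–6 suspension.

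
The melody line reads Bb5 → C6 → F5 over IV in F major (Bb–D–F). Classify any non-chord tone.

C6 is an escape tone.

The harmony at that moment is Bb major triad (Bb, D, F); C6 is not a chord tone.
It is approached by step up from Bb5 and left by leap down to F5.
Step in, leap out — an escape tone.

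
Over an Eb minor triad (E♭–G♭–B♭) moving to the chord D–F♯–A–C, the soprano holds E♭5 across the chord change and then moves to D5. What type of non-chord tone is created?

The harmony at that moment is D dominant seventh chord (D, F♯, A, C); E♭5 is not a chord tone.
It is held over (the same pitch as the preceding E♭5) and left by step down to D5.
Held over from the previous chord and resolving down by step — a suspension.

E♭5 is a suspension.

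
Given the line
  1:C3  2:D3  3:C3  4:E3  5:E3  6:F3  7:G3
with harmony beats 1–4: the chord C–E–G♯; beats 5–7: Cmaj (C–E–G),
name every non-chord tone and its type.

The harmony at that moment is C augmented triad (C, E, G♯); D3 is not a chord tone.
It is approached by step up from C3 and left by step down to C3.
Step away and step back to the same note — a neighbor tone (upper neighbor).
The harmony at that moment is C major triad (C, E, G); F3 is not a chord tone.
It is approached by step up from E3 and left by step up to G3.
Step in, step out in the same direction — a passing tone.

D3 (beat 2) — neighbor tone; F3 (beat 6) — passing tone.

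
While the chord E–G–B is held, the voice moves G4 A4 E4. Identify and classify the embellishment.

The harmony at that moment is E minor triad (E, G, B); A4 is not a chord tone.
It is approached by step up from G4 and left by leap down to E4.
Step in, leap out — an escape tone.

A4 is an escape tone.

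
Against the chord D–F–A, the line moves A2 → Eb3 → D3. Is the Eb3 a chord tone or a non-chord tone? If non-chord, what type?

Non-chord tone — an appoggiatura.

The harmony at that moment is D minor triad (D, F, A); Eb3 is not a chord tone.
It is approached by leap up from A2 and left by step down to D3.
Leap in, step out — an appoggiatura.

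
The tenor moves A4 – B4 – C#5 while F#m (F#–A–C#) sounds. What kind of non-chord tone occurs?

B4 is a passing tone.

The harmony at that moment is F# minor triad (F#, A, C#); B4 is not a chord tone.
It is approached by step up from A4 and left by step up to C#5.
Step in, step out in the same direction — a passing tone.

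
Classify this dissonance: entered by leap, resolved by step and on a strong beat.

Approach: by leap. Departure: by step. Metric position: strong.
Leap in, step out, in a metrically strong position — an appoggiatura. (It is the mirror image of the escape tone, which steps in and leaps out from a weak position.)

Appoggiatura.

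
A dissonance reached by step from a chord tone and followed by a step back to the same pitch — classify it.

Approach: by step. Departure: by step in the opposite direction, back to the starting pitch.
Stepwise on both sides but reversing to return to the same chord tone — a neighbor tone. (Had it continued onward in the same direction it would be a passing tone instead.)

Neighbor tone.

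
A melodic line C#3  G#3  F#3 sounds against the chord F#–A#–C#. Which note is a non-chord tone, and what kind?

The harmony at that moment is F# major triad (F#, A#, C#); G#3 is not a chord tone.
It is approached by leap up from C#3 and left by step down to F#3.
Leap in, step out — an appoggiatura.

G#3 is an appoggiatura.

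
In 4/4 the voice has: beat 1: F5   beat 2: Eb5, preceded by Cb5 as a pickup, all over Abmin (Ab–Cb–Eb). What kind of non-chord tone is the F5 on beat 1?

The harmony at that moment is Ab minor triad (Ab, Cb, Eb); F5 is not a chord tone.
It is approached by leap up from Cb5 and left by step down to Eb5.
Leap in, step out, metrically accented — an appoggiatura.

Appoggiatura.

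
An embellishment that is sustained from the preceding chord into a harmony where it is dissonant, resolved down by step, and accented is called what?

Suspension.

Approach: by preparation — the pitch is first a chord tone, then held (tied or repeated) while the harmony changes under it. Departure: down by step. Metric position: strong.
A prepared dissonance that resolves downward by step — a suspension. (The same figure resolving upward would be a retardation.)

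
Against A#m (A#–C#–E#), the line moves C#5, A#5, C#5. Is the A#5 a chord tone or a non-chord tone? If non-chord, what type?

Chord tone (the root of A# minor triad).

A# minor triad contains A#, C#, E#; A# is the root, so it is a chord tone.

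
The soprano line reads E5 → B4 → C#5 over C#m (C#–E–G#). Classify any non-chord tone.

B4 is an appoggiatura.

The harmony at that moment is C# minor triad (C#, E, G#); B4 is not a chord tone.
It is approached by leap down from E5 and left by step up to C#5.
Leap in, step out — an appoggiatura.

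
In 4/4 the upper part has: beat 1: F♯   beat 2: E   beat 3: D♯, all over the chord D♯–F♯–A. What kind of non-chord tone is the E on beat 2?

Passing tone.

The harmony at that moment is D♯ diminished triad (D♯, F♯, A); E is not a chord tone.
It is approached by step down from F♯ and left by step down to D♯.
Step in, step out in the same direction — a passing tone.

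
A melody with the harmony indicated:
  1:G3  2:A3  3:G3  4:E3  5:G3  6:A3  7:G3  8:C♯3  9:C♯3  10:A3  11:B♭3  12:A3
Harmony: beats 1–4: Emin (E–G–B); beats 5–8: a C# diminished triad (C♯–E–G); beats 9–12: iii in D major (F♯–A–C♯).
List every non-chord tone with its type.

The harmony at that moment is E minor triad (E, G, B); A3 is not a chord tone.
It is approached by step up from G3 and left by step down to G3.
Step away and step back to the same note — a neighbor tone (upper neighbor).
The harmony at that moment is C♯ diminished triad (C♯, E, G); A3 is not a chord tone.
It is approached by step up from G3 and left by step down to G3.
Step away and step back to the same note — a neighbor tone (upper neighbor).
The harmony at that moment is F♯ minor triad (F♯, A, C♯); B♭3 is not a chord tone.
It is approached by step up from A3 and left by step down to A3.
Step away and step back to the same note — a neighbor tone (upper neighbor).

A3 (beat 2) — neighbor tone; A3 (beat 6) — neighbor tone; B♭3 (beat 11) — neighbor tone.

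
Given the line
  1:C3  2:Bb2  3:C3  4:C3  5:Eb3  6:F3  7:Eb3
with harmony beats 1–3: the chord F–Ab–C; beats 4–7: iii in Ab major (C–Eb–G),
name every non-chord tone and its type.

Bb2 (beat 2) — neighbor tone; F3 (beat 6) — neighbor tone.

The harmony at that moment is F minor triad (F, Ab, C); Bb2 is not a chord tone.
It is approached by step down from C3 and left by step up to C3.
Step away and step back to the same note — a neighbor tone (lower neighbor).
The harmony at that moment is C minor triad (C, Eb, G); F3 is not a chord tone.
It is approached by step up from Eb3 and left by step down to Eb3.
Step away and step back to the same note — a neighbor tone (upper neighbor).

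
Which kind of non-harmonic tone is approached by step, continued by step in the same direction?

Passing tone.

Approach: by step. Departure: by step, continuing in the same direction.
Stepwise on both sides with no change of direction means the note fills in the space between two different chord tones — a passing tone. (Had it turned back to its starting note it would be a neighbor tone instead.)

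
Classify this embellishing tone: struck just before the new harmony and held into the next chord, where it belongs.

Anticipation.

Approach: ahead of the chord change (typically by step), so it is dissonant against the current harmony. Departure: none — the same pitch is restated or held and is a chord tone of the new harmony.
Dissonant first, consonant once the harmony catches up: the note simply arrives early — an anticipation. (The reverse timing, consonant first and dissonant after the change, would be a suspension or retardation.)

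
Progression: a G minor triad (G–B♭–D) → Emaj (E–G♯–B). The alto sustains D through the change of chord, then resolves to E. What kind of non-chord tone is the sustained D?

D is a retardation.

The harmony at that moment is E major triad (E, G♯, B); D is not a chord tone.
It is held over (the same pitch as the preceding D) and left by step up to E.
Held over from the previous chord and resolving up by step — a retardation.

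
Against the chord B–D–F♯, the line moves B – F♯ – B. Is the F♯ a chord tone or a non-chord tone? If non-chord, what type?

Chord tone (the fifth of B minor triad).

B minor triad contains B, D, F♯; F♯ is the fifth, so it is a chord tone.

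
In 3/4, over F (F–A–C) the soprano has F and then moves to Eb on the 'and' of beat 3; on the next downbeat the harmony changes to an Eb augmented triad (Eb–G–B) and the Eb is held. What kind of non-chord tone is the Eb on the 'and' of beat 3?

Anticipation.

The harmony at that moment is F major triad (F, A, C); Eb is not a chord tone.
It is approached by step down from F and then sustained as the same pitch into the next harmony.
Arriving early and becoming a chord tone when the harmony changes — an anticipation.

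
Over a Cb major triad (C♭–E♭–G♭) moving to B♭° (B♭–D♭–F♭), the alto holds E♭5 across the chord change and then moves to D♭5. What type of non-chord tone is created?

E♭5 is a suspension.

The harmony at that moment is B♭ diminished triad (B♭, D♭, F♭); E♭5 is not a chord tone.
It is held over (the same pitch as the preceding E♭5) and left by step down to D♭5.
Held over from the previous chord and resolving down by step — a suspension.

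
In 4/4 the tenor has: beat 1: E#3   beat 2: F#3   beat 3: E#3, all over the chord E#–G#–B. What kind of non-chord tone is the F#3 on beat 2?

The harmony at that moment is E# diminished triad (E#, G#, B); F#3 is not a chord tone.
It is approached by step up from E#3 and left by step down to E#3.
Step away and step back to the same note — a neighbor tone (upper neighbor).

Upper neighbor tone.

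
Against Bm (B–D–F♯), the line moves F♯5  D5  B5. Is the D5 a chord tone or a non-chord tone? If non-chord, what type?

Chord tone (the third of B minor triad).

B minor triad contains B, D, F♯; D is the third, so it is a chord tone.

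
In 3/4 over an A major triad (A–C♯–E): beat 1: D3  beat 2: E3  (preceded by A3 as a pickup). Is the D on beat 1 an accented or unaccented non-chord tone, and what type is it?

The harmony at that moment is A major triad (A, C♯, E); D3 is not a chord tone.
It is approached by leap down from A3 and left by step up to E3.
Leap in, step out — an appoggiatura.
It falls on the downbeat, so it is accented.

Accented appoggiatura.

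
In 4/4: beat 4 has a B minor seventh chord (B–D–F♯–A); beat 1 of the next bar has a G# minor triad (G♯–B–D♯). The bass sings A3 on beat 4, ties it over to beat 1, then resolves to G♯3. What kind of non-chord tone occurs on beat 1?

The harmony at that moment is G♯ minor triad (G♯, B, D♯); A3 is not a chord tone.
It is held over (the same pitch as the preceding A3) and left by step down to G♯3.
Held over from the previous chord and resolving down by step — a suspension.

Suspension.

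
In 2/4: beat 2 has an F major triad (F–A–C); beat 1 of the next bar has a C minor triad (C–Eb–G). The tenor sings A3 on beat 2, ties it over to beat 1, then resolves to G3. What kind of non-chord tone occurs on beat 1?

The harmony at that moment is C minor triad (C, Eb, G); A3 is not a chord tone.
It is held over (the same pitch as the preceding A3) and left by step down to G3.
Held over from the previous chord and resolving down by step — a suspension.

Suspension.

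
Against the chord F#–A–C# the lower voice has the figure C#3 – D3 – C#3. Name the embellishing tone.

D3 is a neighbor tone.

The harmony at that moment is F# minor triad (F#, A, C#); D3 is not a chord tone.
It is approached by step up from C#3 and left by step down to C#3.
Step away and step back to the same note — a neighbor tone (upper neighbor).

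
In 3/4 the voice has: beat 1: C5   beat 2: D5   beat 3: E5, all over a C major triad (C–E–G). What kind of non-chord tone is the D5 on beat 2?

The harmony at that moment is C major triad (C, E, G); D5 is not a chord tone.
It is approached by step up from C5 and left by step up to E5.
Step in, step out in the same direction — a passing tone.

Passing tone.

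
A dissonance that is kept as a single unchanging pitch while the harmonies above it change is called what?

Pedal tone.

Approach: none. Departure: none — a single pitch is sustained while the chords change around it, passing through harmonies that do not contain it.
No melodic motion at all; the dissonance is created entirely by the moving harmonies against the stationary note — a pedal tone (pedal point).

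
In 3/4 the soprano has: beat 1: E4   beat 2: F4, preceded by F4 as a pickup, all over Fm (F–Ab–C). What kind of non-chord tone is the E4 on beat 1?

Lower neighbor tone.

The harmony at that moment is F minor triad (F, Ab, C); E4 is not a chord tone.
It is approached by step down from F4 and left by step up to F4.
Step away and step back to the same note — a neighbor tone (lower neighbor).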